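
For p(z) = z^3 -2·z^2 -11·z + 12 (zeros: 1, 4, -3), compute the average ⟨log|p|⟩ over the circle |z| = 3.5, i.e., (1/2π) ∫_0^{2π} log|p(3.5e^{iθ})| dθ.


Zeros: -3, 1, 4; r = 3.5.
Inside |z| < r: -3, 1. Outside (|z| ≥ r): 4.
p(0) = 12, so log|p(0)| = log(12) = 2.4849.
Apply Jensen: I(r) = log|p(0)| + Σ_k log(r/|z_k|), summed over zeros inside |z| < r.
  log(r/|z_k|) for z_k = 1: log(3.5/1) = 1.2528
  log(r/|z_k|) for z_k = -3: log(3.5/3) = 0.1542
  Outside zeros (4) contribute nothing to the Jensen sum.
Sum over inside zeros: 1.4069.
I(r) = log|p(0)| + (inside sum) = 2.4849 + 1.4069 = 3.8918.
Note: since some zeros are outside |z| ≤ r, the simplified n·log(r) form does NOT apply — only the inside zeros contribute.

I(r) ≈ 3.8918.


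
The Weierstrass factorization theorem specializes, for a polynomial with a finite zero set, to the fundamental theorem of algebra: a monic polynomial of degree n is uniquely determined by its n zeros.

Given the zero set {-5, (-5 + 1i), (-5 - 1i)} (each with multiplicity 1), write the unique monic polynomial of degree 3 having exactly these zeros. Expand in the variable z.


The polynomial is p(z) = ∏_{α ∈ S} (z − α), where S = {-5, (-5 + 1i), (-5 - 1i)}.
Expanding the product yields: p(z) = z^3 + 15·z^2 + 76·z + 130.
Note conjugate pairs combine to real quadratics: (z − (-5+1i))(z − (-5−1i)) = z² + 10z + 26.
The resulting polynomial has degree 3 and real coefficients as required.

p(z) = z^3 + 15·z^2 + 76·z + 130.


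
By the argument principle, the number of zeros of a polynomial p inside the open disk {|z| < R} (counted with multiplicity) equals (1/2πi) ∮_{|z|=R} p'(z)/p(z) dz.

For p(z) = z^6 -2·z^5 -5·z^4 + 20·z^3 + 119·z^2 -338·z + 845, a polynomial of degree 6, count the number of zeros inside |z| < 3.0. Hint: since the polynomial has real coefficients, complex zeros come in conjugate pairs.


The zeros of p are: (3 + 2i), (3 - 2i), (-3 + 2i), (-3 - 2i), (1 + 2i), (1 - 2i).
Their magnitudes are: 3.606, 3.606, 3.606, 3.606, 2.236, 2.236.
Zeros with |z| < R = 3.0: (1 + 2i), (1 - 2i).
Count = 2.
By the argument principle, (1/2πi) ∮_{|z|=R} p'(z)/p(z) dz equals exactly this count.

Number of zeros inside |z| < 3.0: 2.


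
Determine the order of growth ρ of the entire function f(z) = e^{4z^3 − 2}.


|e^{4z^3 − 2}| = e^{Re(4·z^3) + -2} ≤ e^{4|z|^3 + -2} = e^{4r^3 + -2} on |z| = r, so ρ ≤ 3. Choosing z on |z|=r so that 4·z^3 is real positive (always possible by picking arg z appropriately) gives |f(z)| = e^{4r^3 + -2}, matching the bound. The additive constant -2 does not affect log log M(r) ~ 3·log r. Hence ρ = 3.
Therefore ρ = 3.

Order ρ = 3.


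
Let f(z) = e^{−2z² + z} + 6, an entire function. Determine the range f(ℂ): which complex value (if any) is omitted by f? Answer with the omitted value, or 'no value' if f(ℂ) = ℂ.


Little Picard bounds the complement of f(ℂ) to at most one point.
The exponent g(z) = −2z² + z is a nonconstant polynomial, hence surjective onto ℂ. So e^{g(z)} takes every value in {e^w : w ∈ ℂ} = ℂ ∖ {0}. Adding 6 shifts the range to ℂ ∖ {6}. f omits exactly 6.

Omitted value: 6.


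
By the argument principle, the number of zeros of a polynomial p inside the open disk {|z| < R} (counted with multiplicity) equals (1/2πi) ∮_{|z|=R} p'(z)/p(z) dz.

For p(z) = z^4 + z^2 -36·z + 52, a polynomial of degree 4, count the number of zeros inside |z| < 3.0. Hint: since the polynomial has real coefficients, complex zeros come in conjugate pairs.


The zeros of p are: (-2 + 3i), (-2 - 3i), 2, 2.
Their magnitudes are: 3.606, 3.606, 2, 2.
Zeros with |z| < R = 3.0: 2, 2.
Count = 2.
By the argument principle, (1/2πi) ∮_{|z|=R} p'(z)/p(z) dz equals exactly this count.

Number of zeros inside |z| < 3.0: 2.


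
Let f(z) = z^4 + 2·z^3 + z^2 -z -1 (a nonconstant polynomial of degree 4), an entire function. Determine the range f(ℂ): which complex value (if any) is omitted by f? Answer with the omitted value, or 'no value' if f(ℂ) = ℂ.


Little Picard bounds the complement of f(ℂ) to at most one point.
For every w ∈ ℂ, the equation p(z) − w = 0 is a nonconstant polynomial in z and hence has at least one root by the fundamental theorem of algebra. So p is surjective onto ℂ, omitting no value.

Omitted value: no value.


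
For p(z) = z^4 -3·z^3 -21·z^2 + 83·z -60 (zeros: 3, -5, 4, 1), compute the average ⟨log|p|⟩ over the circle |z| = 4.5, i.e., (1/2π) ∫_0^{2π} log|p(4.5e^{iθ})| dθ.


Zeros: -5, 1, 3, 4; r = 4.5.
Inside |z| < r: 1, 3, 4. Outside (|z| ≥ r): -5.
p(0) = -60, so log|p(0)| = log(60) = 4.0943.
Apply Jensen: I(r) = log|p(0)| + Σ_k log(r/|z_k|), summed over zeros inside |z| < r.
  log(r/|z_k|) for z_k = 3: log(4.5/3) = 0.4055
  log(r/|z_k|) for z_k = 4: log(4.5/4) = 0.1178
  log(r/|z_k|) for z_k = 1: log(4.5/1) = 1.5041
  Outside zeros (-5) contribute nothing to the Jensen sum.
Sum over inside zeros: 2.0273.
I(r) = log|p(0)| + (inside sum) = 4.0943 + 2.0273 = 6.1217.
Note: since some zeros are outside |z| ≤ r, the simplified n·log(r) form does NOT apply — only the inside zeros contribute.

I(r) ≈ 6.1217.


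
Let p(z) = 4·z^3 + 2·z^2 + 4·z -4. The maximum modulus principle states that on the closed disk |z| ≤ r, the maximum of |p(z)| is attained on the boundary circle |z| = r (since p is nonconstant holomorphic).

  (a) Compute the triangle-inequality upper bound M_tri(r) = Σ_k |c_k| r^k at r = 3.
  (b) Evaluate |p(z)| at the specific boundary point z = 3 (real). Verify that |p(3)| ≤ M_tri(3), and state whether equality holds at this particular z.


Coefficients: c_0 = -4, c_1 = 4, c_2 = 2, c_3 = 4. Radius r = 3.
Part (a). Triangle bound: M_tri(r) = Σ_k |c_k| r^k
  = |-4|·3^0 + |4|·3^1 + |2|·3^2 + |4|·3^3
  = 4 + 12 + 18 + 108 = 142.
This bounds M(r) := max_{|z|=r} |p(z)| from above; equality holds iff all terms c_k z^k can be made to align in phase at a single z on |z|=r.
Part (b). At z = 3 (real, on the circle |z| = r):
  p(3) = (-4)·3^0 + (4)·3^1 + (2)·3^2 + (4)·3^3 = 134.
  |p(3)| = 134.
Check: |p(3)| = 134 ≤ 142 = M_tri(3). ✓ Equality does not hold at z = 3 (the coefficients have mixed signs, so the terms do not all align in phase there).

M_tri(3) = 142; |p(3)| = 134; equality at z=3: no.


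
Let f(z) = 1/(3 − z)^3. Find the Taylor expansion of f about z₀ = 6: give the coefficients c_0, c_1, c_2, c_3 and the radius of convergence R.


Let w = z − z₀, so z = z₀ + w.
Then 3 − z = 3 − (z₀ + w) = (3 − z₀) − w = -3 − w.
f(z) = 1/(-3 − w)^3 = (1/(-3)^3) · (1 − w/(-3))^{−3}.
By the binomial series (1−u)^{−3} = Σ_{n≥0} C(n+2, 2) u^n for |u|<1, with u = w/(-3):
  c_n = C(n+2, 2) / (-3)^(n+3).
  c_0 = 1/(-3)^3 = -1/27.
  c_1 = 3/(-3)^4 = 1/27.
  c_2 = 6/(-3)^5 = -2/81.
  c_3 = 10/(-3)^6 = 10/729.
The series is valid for |w/d| < 1, i.e. |z − z₀| < |d|.
Radius of convergence: R = |3 − z₀| = |-3| = 3 (distance from z₀ to the singularity z = 3).

c_0 = -1/27, c_1 = 1/27, c_2 = -2/81, c_3 = 10/729; R = 3.


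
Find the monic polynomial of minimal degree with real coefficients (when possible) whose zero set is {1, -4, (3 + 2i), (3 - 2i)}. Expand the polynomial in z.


The polynomial is p(z) = ∏_{α ∈ S} (z − α), where S = {1, -4, (3 + 2i), (3 - 2i)}.
Expanding the product yields: p(z) = z^4 -3·z^3 -9·z^2 + 63·z -52.
Note conjugate pairs combine to real quadratics: (z − (3+2i))(z − (3−2i)) = z² − 6z + 13.
The resulting polynomial has degree 4 and real coefficients as required.

p(z) = z^4 -3·z^3 -9·z^2 + 63·z -52.


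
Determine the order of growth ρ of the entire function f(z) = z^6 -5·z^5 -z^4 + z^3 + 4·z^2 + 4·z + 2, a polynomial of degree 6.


|f(z)| ≤ Σ|c_k|·r^k = O(r^6) as r → ∞. Polynomial growth is O(e^{r^ε}) for every ε > 0 (since r^6/e^{r^ε} → 0), so ρ ≤ ε for all ε > 0, i.e. ρ = 0. Every nonconstant polynomial has order 0.
Therefore ρ = 0.

Order ρ = 0.


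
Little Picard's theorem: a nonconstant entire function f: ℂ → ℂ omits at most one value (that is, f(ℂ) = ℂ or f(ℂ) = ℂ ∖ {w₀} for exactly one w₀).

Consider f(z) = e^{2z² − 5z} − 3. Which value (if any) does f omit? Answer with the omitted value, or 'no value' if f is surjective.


Little Picard bounds the complement of f(ℂ) to at most one point.
The exponent g(z) = 2z² − 5z is a nonconstant polynomial, hence surjective onto ℂ. So e^{g(z)} takes every value in {e^w : w ∈ ℂ} = ℂ ∖ {0}. Adding -3 shifts the range to ℂ ∖ {-3}. f omits exactly -3.

Omitted value: -3.


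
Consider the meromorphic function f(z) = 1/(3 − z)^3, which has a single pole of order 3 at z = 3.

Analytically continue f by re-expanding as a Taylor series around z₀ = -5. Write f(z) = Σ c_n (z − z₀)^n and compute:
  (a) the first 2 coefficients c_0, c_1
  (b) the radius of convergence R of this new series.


Let w = z − z₀, so z = z₀ + w.
Then 3 − z = 3 − (z₀ + w) = (3 − z₀) − w = 8 − w.
f(z) = 1/(8 − w)^3 = (1/(8)^3) · (1 − w/(8))^{−3}.
By the binomial series (1−u)^{−3} = Σ_{n≥0} C(n+2, 2) u^n for |u|<1, with u = w/(8):
  c_n = C(n+2, 2) / (8)^(n+3).
  c_0 = 1/(8)^3 = 1/512.
  c_1 = 3/(8)^4 = 3/4096.
The series is valid for |w/d| < 1, i.e. |z − z₀| < |d|.
Radius of convergence: R = |3 − z₀| = |8| = 8 (distance from z₀ to the singularity z = 3).

c_0 = 1/512, c_1 = 3/4096; R = 8.


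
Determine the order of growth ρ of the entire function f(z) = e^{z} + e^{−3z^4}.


Each summand is entire of order 1 and 4 respectively (as in the single-exponential case). The order of a sum is at most the max of the orders, so ρ ≤ 4. For the lower bound: on |z|=r choose arg z so that -3z^4 is real positive; then |e^{-3z^4}| = e^{3r^4} while |e^{1z}| ≤ e^{1r^1} = o(e^{3r^4}). So |f| ≥ e^{3r^4}(1 − o(1)) and ρ ≥ 4. Hence ρ = max(1, 4) = 4.
Therefore ρ = 4.

Order ρ = 4.


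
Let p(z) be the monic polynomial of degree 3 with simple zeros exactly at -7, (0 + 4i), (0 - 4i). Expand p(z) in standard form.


The polynomial is p(z) = ∏_{α ∈ S} (z − α), where S = {-7, (0 + 4i), (0 - 4i)}.
Expanding the product yields: p(z) = z^3 + 7·z^2 + 16·z + 112.
Note conjugate pairs combine to real quadratics: (z − (0+4i))(z − (0−4i)) = z² + 16.
The resulting polynomial has degree 3 and real coefficients as required.

p(z) = z^3 + 7·z^2 + 16·z + 112.


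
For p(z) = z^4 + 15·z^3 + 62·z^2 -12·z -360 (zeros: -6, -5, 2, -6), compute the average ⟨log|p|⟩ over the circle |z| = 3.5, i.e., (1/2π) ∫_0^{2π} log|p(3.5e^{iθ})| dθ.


Zeros: -6, -6, -5, 2; r = 3.5.
Inside |z| < r: 2. Outside (|z| ≥ r): -6, -6, -5.
p(0) = -360, so log|p(0)| = log(360) = 5.8861.
Apply Jensen: I(r) = log|p(0)| + Σ_k log(r/|z_k|), summed over zeros inside |z| < r.
  log(r/|z_k|) for z_k = 2: log(3.5/2) = 0.5596
  Outside zeros (-6, -6, -5) contribute nothing to the Jensen sum.
Sum over inside zeros: 0.5596.
I(r) = log|p(0)| + (inside sum) = 5.8861 + 0.5596 = 6.4457.
Note: since some zeros are outside |z| ≤ r, the simplified n·log(r) form does NOT apply — only the inside zeros contribute.

I(r) ≈ 6.4457.


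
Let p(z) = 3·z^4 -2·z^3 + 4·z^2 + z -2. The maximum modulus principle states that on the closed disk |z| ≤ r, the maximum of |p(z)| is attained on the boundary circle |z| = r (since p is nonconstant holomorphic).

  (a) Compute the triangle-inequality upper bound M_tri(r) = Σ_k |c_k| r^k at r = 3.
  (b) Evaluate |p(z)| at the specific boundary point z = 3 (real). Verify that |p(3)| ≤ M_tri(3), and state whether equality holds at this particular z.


Coefficients: c_0 = -2, c_1 = 1, c_2 = 4, c_3 = -2, c_4 = 3. Radius r = 3.
Part (a). Triangle bound: M_tri(r) = Σ_k |c_k| r^k
  = |-2|·3^0 + |1|·3^1 + |4|·3^2 + |-2|·3^3 + |3|·3^4
  = 2 + 3 + 36 + 54 + 243 = 338.
This bounds M(r) := max_{|z|=r} |p(z)| from above; equality holds iff all terms c_k z^k can be made to align in phase at a single z on |z|=r.
Part (b). At z = 3 (real, on the circle |z| = r):
  p(3) = (-2)·3^0 + (1)·3^1 + (4)·3^2 + (-2)·3^3 + (3)·3^4 = 226.
  |p(3)| = 226.
Check: |p(3)| = 226 ≤ 338 = M_tri(3). ✓ Equality does not hold at z = 3 (the coefficients have mixed signs, so the terms do not all align in phase there).

M_tri(3) = 338; |p(3)| = 226; equality at z=3: no.


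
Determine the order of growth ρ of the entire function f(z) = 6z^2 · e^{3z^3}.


M(r) = max_{|z|=r} |6|·|z|^2·|e^{3z^3}| = 6·r^2 · e^{3r^3} (the factors attain their maxima compatibly on |z|=r). Then log M(r) = log 6 + 2·log r + 3r^3, dominated by the last term, so log log M(r) ~ 3·log r. The polynomial factor 6z^2 contributes only a log r term and does not affect the order. ρ = 3.
Therefore ρ = 3.

Order ρ = 3.


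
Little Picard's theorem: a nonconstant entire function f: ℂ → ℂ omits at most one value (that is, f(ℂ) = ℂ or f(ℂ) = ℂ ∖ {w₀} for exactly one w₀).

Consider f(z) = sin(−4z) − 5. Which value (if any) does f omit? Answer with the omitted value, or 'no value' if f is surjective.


Little Picard bounds the complement of f(ℂ) to at most one point.
sin is entire and surjective onto ℂ: for every w ∈ ℂ, sin(ζ) = w has a solution ζ ∈ ℂ (e.g., via the complex inverse arcsin). With ζ = −4z this gives z = ζ/(-4). Then 1·sin(−4z) takes every value in 1·ℂ = ℂ, and adding -5 is a bijection of ℂ. So f is surjective and omits no value. (Note: only on the real line is sin bounded by [−1, 1].)

Omitted value: no value.


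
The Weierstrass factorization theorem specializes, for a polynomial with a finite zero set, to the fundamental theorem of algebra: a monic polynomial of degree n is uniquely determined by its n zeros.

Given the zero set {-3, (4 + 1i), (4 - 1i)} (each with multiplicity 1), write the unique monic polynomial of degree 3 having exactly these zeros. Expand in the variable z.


The polynomial is p(z) = ∏_{α ∈ S} (z − α), where S = {-3, (4 + 1i), (4 - 1i)}.
Expanding the product yields: p(z) = z^3 -5·z^2 -7·z + 51.
Note conjugate pairs combine to real quadratics: (z − (4+1i))(z − (4−1i)) = z² − 8z + 17.
The resulting polynomial has degree 3 and real coefficients as required.

p(z) = z^3 -5·z^2 -7·z + 51.


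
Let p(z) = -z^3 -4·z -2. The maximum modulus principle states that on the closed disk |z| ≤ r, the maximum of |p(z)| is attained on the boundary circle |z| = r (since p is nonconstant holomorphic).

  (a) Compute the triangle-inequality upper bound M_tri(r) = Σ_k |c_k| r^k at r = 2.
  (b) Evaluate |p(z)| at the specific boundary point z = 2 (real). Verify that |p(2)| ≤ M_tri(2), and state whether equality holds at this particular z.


Coefficients: c_0 = -2, c_1 = -4, c_2 = 0, c_3 = -1. Radius r = 2.
Part (a). Triangle bound: M_tri(r) = Σ_k |c_k| r^k
  = |-2|·2^0 + |-4|·2^1 + |0|·2^2 + |-1|·2^3
  = 2 + 8 + 0 + 8 = 18.
This bounds M(r) := max_{|z|=r} |p(z)| from above; equality holds iff all terms c_k z^k can be made to align in phase at a single z on |z|=r.
Part (b). At z = 2 (real, on the circle |z| = r):
  p(2) = (-2)·2^0 + (-4)·2^1 + (0)·2^2 + (-1)·2^3 = -18.
  |p(2)| = 18.
Since all nonzero coefficients share the same sign, |p(2)| = 18 = M_tri(2); the triangle bound is attained at z = 2, so in fact M(r) = 18.

M_tri(2) = 18; |p(2)| = 18; equality at z=2: yes.


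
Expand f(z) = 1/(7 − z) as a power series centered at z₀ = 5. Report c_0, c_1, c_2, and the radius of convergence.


Let w = z − z₀, so z = z₀ + w.
Then 7 − z = 7 − (z₀ + w) = (7 − z₀) − w = 2 − w.
f(z) = 1/(2 − w) = (1/(2)) · 1/(1 − w/(2)) = Σ_{n≥0} w^n / (2)^(n+1).
So c_n = 1/(2)^(n+1):
  c_0 = 1/(2)^1 = 1/2.
  c_1 = 1/(2)^2 = 1/4.
  c_2 = 1/(2)^3 = 1/8.
The series is valid for |w/d| < 1, i.e. |z − z₀| < |d|.
Radius of convergence: R = |7 − z₀| = |2| = 2 (distance from z₀ to the singularity z = 7).

c_0 = 1/2, c_1 = 1/4, c_2 = 1/8; R = 2.


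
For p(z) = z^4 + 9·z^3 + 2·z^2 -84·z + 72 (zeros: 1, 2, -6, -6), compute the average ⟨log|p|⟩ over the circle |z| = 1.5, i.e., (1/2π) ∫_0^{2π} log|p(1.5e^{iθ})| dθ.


Zeros: -6, -6, 1, 2; r = 1.5.
Inside |z| < r: 1. Outside (|z| ≥ r): -6, -6, 2.
p(0) = 72, so log|p(0)| = log(72) = 4.2767.
Apply Jensen: I(r) = log|p(0)| + Σ_k log(r/|z_k|), summed over zeros inside |z| < r.
  log(r/|z_k|) for z_k = 1: log(1.5/1) = 0.4055
  Outside zeros (-6, -6, 2) contribute nothing to the Jensen sum.
Sum over inside zeros: 0.4055.
I(r) = log|p(0)| + (inside sum) = 4.2767 + 0.4055 = 4.6821.
Note: since some zeros are outside |z| ≤ r, the simplified n·log(r) form does NOT apply — only the inside zeros contribute.

I(r) ≈ 4.6821.


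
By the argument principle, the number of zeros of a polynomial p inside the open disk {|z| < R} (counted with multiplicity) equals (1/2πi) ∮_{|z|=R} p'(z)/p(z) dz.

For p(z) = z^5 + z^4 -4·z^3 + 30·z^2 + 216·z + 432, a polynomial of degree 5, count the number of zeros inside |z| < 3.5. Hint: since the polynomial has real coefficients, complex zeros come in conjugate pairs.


The zeros of p are: (-2 + 2i), (-2 - 2i), -3, (3 + 3i), (3 - 3i).
Their magnitudes are: 2.828, 2.828, 3, 4.243, 4.243.
Zeros with |z| < R = 3.5: (-2 + 2i), (-2 - 2i), -3.
Count = 3.
By the argument principle, (1/2πi) ∮_{|z|=R} p'(z)/p(z) dz equals exactly this count.

Number of zeros inside |z| < 3.5: 3.


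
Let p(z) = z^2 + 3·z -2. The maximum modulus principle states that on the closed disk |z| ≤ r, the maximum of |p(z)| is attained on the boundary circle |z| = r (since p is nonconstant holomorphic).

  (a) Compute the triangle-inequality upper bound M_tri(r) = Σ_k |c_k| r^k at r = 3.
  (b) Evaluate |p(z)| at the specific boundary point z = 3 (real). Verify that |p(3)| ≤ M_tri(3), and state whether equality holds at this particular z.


Coefficients: c_0 = -2, c_1 = 3, c_2 = 1. Radius r = 3.
Part (a). Triangle bound: M_tri(r) = Σ_k |c_k| r^k
  = |-2|·3^0 + |3|·3^1 + |1|·3^2
  = 2 + 9 + 9 = 20.
This bounds M(r) := max_{|z|=r} |p(z)| from above; equality holds iff all terms c_k z^k can be made to align in phase at a single z on |z|=r.
Part (b). At z = 3 (real, on the circle |z| = r):
  p(3) = (-2)·3^0 + (3)·3^1 + (1)·3^2 = 16.
  |p(3)| = 16.
Check: |p(3)| = 16 ≤ 20 = M_tri(3). ✓ Equality does not hold at z = 3 (the coefficients have mixed signs, so the terms do not all align in phase there).

M_tri(3) = 20; |p(3)| = 16; equality at z=3: no.


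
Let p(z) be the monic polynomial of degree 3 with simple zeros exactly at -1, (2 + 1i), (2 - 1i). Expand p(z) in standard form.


The polynomial is p(z) = ∏_{α ∈ S} (z − α), where S = {-1, (2 + 1i), (2 - 1i)}.
Expanding the product yields: p(z) = z^3 -3·z^2 + z + 5.
Note conjugate pairs combine to real quadratics: (z − (2+1i))(z − (2−1i)) = z² − 4z + 5.
The resulting polynomial has degree 3 and real coefficients as required.

p(z) = z^3 -3·z^2 + z + 5.


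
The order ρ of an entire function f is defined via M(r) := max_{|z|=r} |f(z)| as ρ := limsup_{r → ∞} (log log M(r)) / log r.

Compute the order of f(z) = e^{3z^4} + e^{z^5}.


Each summand is entire of order 4 and 5 respectively (as in the single-exponential case). The order of a sum is at most the max of the orders, so ρ ≤ 5. For the lower bound: on |z|=r choose arg z so that 1z^5 is real positive; then |e^{1z^5}| = e^{1r^5} while |e^{3z^4}| ≤ e^{3r^4} = o(e^{1r^5}). So |f| ≥ e^{1r^5}(1 − o(1)) and ρ ≥ 5. Hence ρ = max(4, 5) = 5.
Therefore ρ = 5.

Order ρ = 5.


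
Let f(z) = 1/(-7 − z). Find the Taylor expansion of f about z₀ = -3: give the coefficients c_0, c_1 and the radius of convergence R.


Let w = z − z₀, so z = z₀ + w.
Then -7 − z = -7 − (z₀ + w) = (-7 − z₀) − w = -4 − w.
f(z) = 1/(-4 − w) = (1/(-4)) · 1/(1 − w/(-4)) = Σ_{n≥0} w^n / (-4)^(n+1).
So c_n = 1/(-4)^(n+1):
  c_0 = 1/(-4)^1 = -1/4.
  c_1 = 1/(-4)^2 = 1/16.
The series is valid for |w/d| < 1, i.e. |z − z₀| < |d|.
Radius of convergence: R = |-7 − z₀| = |-4| = 4 (distance from z₀ to the singularity z = -7).

c_0 = -1/4, c_1 = 1/16; R = 4.


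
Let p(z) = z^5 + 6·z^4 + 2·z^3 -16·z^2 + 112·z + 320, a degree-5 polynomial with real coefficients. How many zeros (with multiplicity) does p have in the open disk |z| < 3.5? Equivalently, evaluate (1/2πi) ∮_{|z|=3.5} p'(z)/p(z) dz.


The zeros of p are: (-3 + 1i), (-3 - 1i), -4, (2 + 2i), (2 - 2i).
Their magnitudes are: 3.162, 3.162, 4, 2.828, 2.828.
Zeros with |z| < R = 3.5: (-3 + 1i), (-3 - 1i), (2 + 2i), (2 - 2i).
Count = 4.
By the argument principle, (1/2πi) ∮_{|z|=R} p'(z)/p(z) dz equals exactly this count.

Number of zeros inside |z| < 3.5: 4.


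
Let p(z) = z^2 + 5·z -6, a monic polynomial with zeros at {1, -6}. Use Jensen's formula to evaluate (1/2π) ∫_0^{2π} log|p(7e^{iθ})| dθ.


Zeros: -6, 1; r = 7.
Inside |z| < r: -6, 1. Outside (|z| ≥ r): ∅.
p(0) = -6, so log|p(0)| = log(6) = 1.7918.
Apply Jensen: I(r) = log|p(0)| + Σ_k log(r/|z_k|), summed over zeros inside |z| < r.
  log(r/|z_k|) for z_k = 1: log(7/1) = 1.9459
  log(r/|z_k|) for z_k = -6: log(7/6) = 0.1542
Sum over inside zeros: 2.1001.
I(r) = log|p(0)| + (inside sum) = 1.7918 + 2.1001 = 3.8918.
Closed form (all zeros inside, monic): I(r) = n·log(r) = 2·log(7) = 3.8918. ✓

I(r) ≈ 3.8918.


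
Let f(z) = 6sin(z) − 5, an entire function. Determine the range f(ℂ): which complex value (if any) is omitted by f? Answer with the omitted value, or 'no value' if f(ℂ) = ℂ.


Little Picard bounds the complement of f(ℂ) to at most one point.
sin is entire and surjective onto ℂ: for every w ∈ ℂ, sin(ζ) = w has a solution ζ ∈ ℂ (e.g., via the complex inverse arcsin). With ζ = z this gives z = ζ/(1). Then 6·sin(z) takes every value in 6·ℂ = ℂ, and adding -5 is a bijection of ℂ. So f is surjective and omits no value. (Note: only on the real line is sin bounded by [−1, 1].)

Omitted value: no value.


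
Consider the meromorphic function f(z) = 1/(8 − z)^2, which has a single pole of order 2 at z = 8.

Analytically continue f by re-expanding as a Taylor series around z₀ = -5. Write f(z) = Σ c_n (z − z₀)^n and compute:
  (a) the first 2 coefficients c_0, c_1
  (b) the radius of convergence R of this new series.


Let w = z − z₀, so z = z₀ + w.
Then 8 − z = 8 − (z₀ + w) = (8 − z₀) − w = 13 − w.
f(z) = 1/(13 − w)^2 = (1/(13)^2) · (1 − w/(13))^{−2}.
By the binomial series (1−u)^{−2} = Σ_{n≥0} C(n+1, 1) u^n for |u|<1, with u = w/(13):
  c_n = C(n+1, 1) / (13)^(n+2).
  c_0 = 1/(13)^2 = 1/169.
  c_1 = 2/(13)^3 = 2/2197.
The series is valid for |w/d| < 1, i.e. |z − z₀| < |d|.
Radius of convergence: R = |8 − z₀| = |13| = 13 (distance from z₀ to the singularity z = 8).

c_0 = 1/169, c_1 = 2/2197; R = 13.


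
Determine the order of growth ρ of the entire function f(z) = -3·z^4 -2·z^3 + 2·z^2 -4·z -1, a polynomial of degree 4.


|f(z)| ≤ Σ|c_k|·r^k = O(r^4) as r → ∞. Polynomial growth is O(e^{r^ε}) for every ε > 0 (since r^4/e^{r^ε} → 0), so ρ ≤ ε for all ε > 0, i.e. ρ = 0. Every nonconstant polynomial has order 0.
Therefore ρ = 0.

Order ρ = 0.


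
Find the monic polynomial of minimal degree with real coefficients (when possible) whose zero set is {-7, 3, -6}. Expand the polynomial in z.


The polynomial is p(z) = ∏_{α ∈ S} (z − α), where S = {-7, 3, -6}.
Expanding the product yields: p(z) = z^3 + 10·z^2 + 3·z -126.
The resulting polynomial has degree 3 and real coefficients as required.

p(z) = z^3 + 10·z^2 + 3·z -126.


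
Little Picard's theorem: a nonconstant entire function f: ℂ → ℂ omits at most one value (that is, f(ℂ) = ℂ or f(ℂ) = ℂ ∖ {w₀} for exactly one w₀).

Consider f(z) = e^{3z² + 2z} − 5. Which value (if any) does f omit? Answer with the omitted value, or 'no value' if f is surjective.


Little Picard bounds the complement of f(ℂ) to at most one point.
The exponent g(z) = 3z² + 2z is a nonconstant polynomial, hence surjective onto ℂ. So e^{g(z)} takes every value in {e^w : w ∈ ℂ} = ℂ ∖ {0}. Adding -5 shifts the range to ℂ ∖ {-5}. f omits exactly -5.

Omitted value: -5.


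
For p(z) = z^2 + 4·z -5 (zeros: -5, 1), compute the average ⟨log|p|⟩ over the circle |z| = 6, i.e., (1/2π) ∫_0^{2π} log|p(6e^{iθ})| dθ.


Zeros: -5, 1; r = 6.
Inside |z| < r: -5, 1. Outside (|z| ≥ r): ∅.
p(0) = -5, so log|p(0)| = log(5) = 1.6094.
Apply Jensen: I(r) = log|p(0)| + Σ_k log(r/|z_k|), summed over zeros inside |z| < r.
  log(r/|z_k|) for z_k = -5: log(6/5) = 0.1823
  log(r/|z_k|) for z_k = 1: log(6/1) = 1.7918
Sum over inside zeros: 1.9741.
I(r) = log|p(0)| + (inside sum) = 1.6094 + 1.9741 = 3.5835.
Closed form (all zeros inside, monic): I(r) = n·log(r) = 2·log(6) = 3.5835. ✓

I(r) ≈ 3.5835.


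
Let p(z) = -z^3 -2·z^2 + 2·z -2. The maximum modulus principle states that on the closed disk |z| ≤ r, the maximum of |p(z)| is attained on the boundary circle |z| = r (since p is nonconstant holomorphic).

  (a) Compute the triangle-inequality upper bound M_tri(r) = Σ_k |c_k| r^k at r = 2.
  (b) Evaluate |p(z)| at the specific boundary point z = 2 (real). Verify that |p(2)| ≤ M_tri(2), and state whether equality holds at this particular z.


Coefficients: c_0 = -2, c_1 = 2, c_2 = -2, c_3 = -1. Radius r = 2.
Part (a). Triangle bound: M_tri(r) = Σ_k |c_k| r^k
  = |-2|·2^0 + |2|·2^1 + |-2|·2^2 + |-1|·2^3
  = 2 + 4 + 8 + 8 = 22.
This bounds M(r) := max_{|z|=r} |p(z)| from above; equality holds iff all terms c_k z^k can be made to align in phase at a single z on |z|=r.
Part (b). At z = 2 (real, on the circle |z| = r):
  p(2) = (-2)·2^0 + (2)·2^1 + (-2)·2^2 + (-1)·2^3 = -14.
  |p(2)| = 14.
Check: |p(2)| = 14 ≤ 22 = M_tri(2). ✓ Equality does not hold at z = 2 (the coefficients have mixed signs, so the terms do not all align in phase there).

M_tri(2) = 22; |p(2)| = 14; equality at z=2: no.


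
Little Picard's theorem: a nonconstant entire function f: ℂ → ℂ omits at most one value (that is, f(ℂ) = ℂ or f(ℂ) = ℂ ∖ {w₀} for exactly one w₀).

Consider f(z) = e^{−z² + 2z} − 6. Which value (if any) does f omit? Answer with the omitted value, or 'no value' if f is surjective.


Little Picard bounds the complement of f(ℂ) to at most one point.
The exponent g(z) = −z² + 2z is a nonconstant polynomial, hence surjective onto ℂ. So e^{g(z)} takes every value in {e^w : w ∈ ℂ} = ℂ ∖ {0}. Adding -6 shifts the range to ℂ ∖ {-6}. f omits exactly -6.

Omitted value: -6.


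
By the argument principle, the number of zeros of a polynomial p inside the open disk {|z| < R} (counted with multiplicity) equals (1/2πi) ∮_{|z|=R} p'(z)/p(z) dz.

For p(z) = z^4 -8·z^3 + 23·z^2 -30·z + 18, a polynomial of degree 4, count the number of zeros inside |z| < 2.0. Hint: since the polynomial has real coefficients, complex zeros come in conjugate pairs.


The zeros of p are: (1 + 1i), (1 - 1i), 3, 3.
Their magnitudes are: 1.414, 1.414, 3, 3.
Zeros with |z| < R = 2.0: (1 + 1i), (1 - 1i).
Count = 2.
By the argument principle, (1/2πi) ∮_{|z|=R} p'(z)/p(z) dz equals exactly this count.

Number of zeros inside |z| < 2.0: 2.


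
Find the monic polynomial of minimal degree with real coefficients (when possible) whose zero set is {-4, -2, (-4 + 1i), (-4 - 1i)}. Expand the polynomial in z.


The polynomial is p(z) = ∏_{α ∈ S} (z − α), where S = {-4, -2, (-4 + 1i), (-4 - 1i)}.
Expanding the product yields: p(z) = z^4 + 14·z^3 + 73·z^2 + 166·z + 136.
Note conjugate pairs combine to real quadratics: (z − (-4+1i))(z − (-4−1i)) = z² + 8z + 17.
The resulting polynomial has degree 4 and real coefficients as required.

p(z) = z^4 + 14·z^3 + 73·z^2 + 166·z + 136.


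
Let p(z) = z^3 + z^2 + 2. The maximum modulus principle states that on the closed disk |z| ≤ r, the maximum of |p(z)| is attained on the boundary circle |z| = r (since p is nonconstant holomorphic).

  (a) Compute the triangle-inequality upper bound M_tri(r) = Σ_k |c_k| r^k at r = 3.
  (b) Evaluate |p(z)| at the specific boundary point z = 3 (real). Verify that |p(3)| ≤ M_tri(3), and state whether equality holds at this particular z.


Coefficients: c_0 = 2, c_1 = 0, c_2 = 1, c_3 = 1. Radius r = 3.
Part (a). Triangle bound: M_tri(r) = Σ_k |c_k| r^k
  = |2|·3^0 + |0|·3^1 + |1|·3^2 + |1|·3^3
  = 2 + 0 + 9 + 27 = 38.
This bounds M(r) := max_{|z|=r} |p(z)| from above; equality holds iff all terms c_k z^k can be made to align in phase at a single z on |z|=r.
Part (b). At z = 3 (real, on the circle |z| = r):
  p(3) = (2)·3^0 + (0)·3^1 + (1)·3^2 + (1)·3^3 = 38.
  |p(3)| = 38.
Since all nonzero coefficients share the same sign, |p(3)| = 38 = M_tri(3); the triangle bound is attained at z = 3, so in fact M(r) = 38.

M_tri(3) = 38; |p(3)| = 38; equality at z=3: yes.


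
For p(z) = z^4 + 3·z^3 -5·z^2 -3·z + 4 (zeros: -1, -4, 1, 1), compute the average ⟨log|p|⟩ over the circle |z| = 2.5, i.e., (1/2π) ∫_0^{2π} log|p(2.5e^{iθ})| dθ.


Zeros: -4, -1, 1, 1; r = 2.5.
Inside |z| < r: -1, 1, 1. Outside (|z| ≥ r): -4.
p(0) = 4, so log|p(0)| = log(4) = 1.3863.
Apply Jensen: I(r) = log|p(0)| + Σ_k log(r/|z_k|), summed over zeros inside |z| < r.
  log(r/|z_k|) for z_k = -1: log(2.5/1) = 0.9163
  log(r/|z_k|) for z_k = 1: log(2.5/1) = 0.9163
  log(r/|z_k|) for z_k = 1: log(2.5/1) = 0.9163
  Outside zeros (-4) contribute nothing to the Jensen sum.
Sum over inside zeros: 2.7489.
I(r) = log|p(0)| + (inside sum) = 1.3863 + 2.7489 = 4.1352.
Note: since some zeros are outside |z| ≤ r, the simplified n·log(r) form does NOT apply — only the inside zeros contribute.

I(r) ≈ 4.1352.


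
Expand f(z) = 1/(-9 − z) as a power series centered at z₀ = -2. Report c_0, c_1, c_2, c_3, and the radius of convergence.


Let w = z − z₀, so z = z₀ + w.
Then -9 − z = -9 − (z₀ + w) = (-9 − z₀) − w = -7 − w.
f(z) = 1/(-7 − w) = (1/(-7)) · 1/(1 − w/(-7)) = Σ_{n≥0} w^n / (-7)^(n+1).
So c_n = 1/(-7)^(n+1):
  c_0 = 1/(-7)^1 = -1/7.
  c_1 = 1/(-7)^2 = 1/49.
  c_2 = 1/(-7)^3 = -1/343.
  c_3 = 1/(-7)^4 = 1/2401.
The series is valid for |w/d| < 1, i.e. |z − z₀| < |d|.
Radius of convergence: R = |-9 − z₀| = |-7| = 7 (distance from z₀ to the singularity z = -9).

c_0 = -1/7, c_1 = 1/49, c_2 = -1/343, c_3 = 1/2401; R = 7.


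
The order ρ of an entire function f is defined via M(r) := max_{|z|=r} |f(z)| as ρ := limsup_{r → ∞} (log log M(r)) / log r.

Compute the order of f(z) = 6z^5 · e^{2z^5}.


M(r) = max_{|z|=r} |6|·|z|^5·|e^{2z^5}| = 6·r^5 · e^{2r^5} (the factors attain their maxima compatibly on |z|=r). Then log M(r) = log 6 + 5·log r + 2r^5, dominated by the last term, so log log M(r) ~ 5·log r. The polynomial factor 6z^5 contributes only a log r term and does not affect the order. ρ = 5.
Therefore ρ = 5.

Order ρ = 5.


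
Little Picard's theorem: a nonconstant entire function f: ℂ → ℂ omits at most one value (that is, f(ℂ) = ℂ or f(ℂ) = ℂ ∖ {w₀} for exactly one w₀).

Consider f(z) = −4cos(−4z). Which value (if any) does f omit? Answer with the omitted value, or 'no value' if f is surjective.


Little Picard bounds the complement of f(ℂ) to at most one point.
cos is entire and surjective onto ℂ: for every w ∈ ℂ, cos(ζ) = w has a solution ζ ∈ ℂ (e.g., via the complex inverse arccos). With ζ = −4z this gives z = ζ/(-4). Then -4·cos(−4z) takes every value in -4·ℂ = ℂ, and adding 0 is a bijection of ℂ. So f is surjective and omits no value. (Note: only on the real line is cos bounded by [−1, 1].)

Omitted value: no value.


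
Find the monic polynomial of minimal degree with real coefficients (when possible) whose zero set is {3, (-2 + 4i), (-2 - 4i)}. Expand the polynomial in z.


The polynomial is p(z) = ∏_{α ∈ S} (z − α), where S = {3, (-2 + 4i), (-2 - 4i)}.
Expanding the product yields: p(z) = z^3 + z^2 + 8·z -60.
Note conjugate pairs combine to real quadratics: (z − (-2+4i))(z − (-2−4i)) = z² + 4z + 20.
The resulting polynomial has degree 3 and real coefficients as required.

p(z) = z^3 + z^2 + 8·z -60.


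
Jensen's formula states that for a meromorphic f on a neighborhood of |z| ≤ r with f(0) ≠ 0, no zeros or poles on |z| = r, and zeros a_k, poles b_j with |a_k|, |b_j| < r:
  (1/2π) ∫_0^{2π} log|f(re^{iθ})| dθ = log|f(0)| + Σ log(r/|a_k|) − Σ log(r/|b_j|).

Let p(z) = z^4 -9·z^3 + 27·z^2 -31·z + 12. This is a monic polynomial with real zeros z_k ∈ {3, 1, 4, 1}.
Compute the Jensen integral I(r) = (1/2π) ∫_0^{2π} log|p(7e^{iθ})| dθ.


Zeros: 1, 1, 3, 4; r = 7.
Inside |z| < r: 1, 1, 3, 4. Outside (|z| ≥ r): ∅.
p(0) = 12, so log|p(0)| = log(12) = 2.4849.
Apply Jensen: I(r) = log|p(0)| + Σ_k log(r/|z_k|), summed over zeros inside |z| < r.
  log(r/|z_k|) for z_k = 3: log(7/3) = 0.8473
  log(r/|z_k|) for z_k = 1: log(7/1) = 1.9459
  log(r/|z_k|) for z_k = 4: log(7/4) = 0.5596
  log(r/|z_k|) for z_k = 1: log(7/1) = 1.9459
Sum over inside zeros: 5.2987.
I(r) = log|p(0)| + (inside sum) = 2.4849 + 5.2987 = 7.7836.
Closed form (all zeros inside, monic): I(r) = n·log(r) = 4·log(7) = 7.7836. ✓

I(r) ≈ 7.7836.


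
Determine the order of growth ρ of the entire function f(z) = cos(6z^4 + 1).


Write cos(w) = (e^{iw} ± e^{−iw})/(2 or 2i), so |cos(w)| ≤ e^{|w|}. With w = 6z^4 + 1, |w| ≤ 6r^4 + 1 on |z|=r, giving M(r) ≤ e^{6r^4 + 1} and ρ ≤ 4. For the lower bound, choose z on |z|=r with 6z^4 purely imaginary of modulus 6r^4; then |cos(6z^4 + 1)| grows like e^{6r^4}/2, so ρ ≥ 4. Hence ρ = 4.
Therefore ρ = 4.

Order ρ = 4.


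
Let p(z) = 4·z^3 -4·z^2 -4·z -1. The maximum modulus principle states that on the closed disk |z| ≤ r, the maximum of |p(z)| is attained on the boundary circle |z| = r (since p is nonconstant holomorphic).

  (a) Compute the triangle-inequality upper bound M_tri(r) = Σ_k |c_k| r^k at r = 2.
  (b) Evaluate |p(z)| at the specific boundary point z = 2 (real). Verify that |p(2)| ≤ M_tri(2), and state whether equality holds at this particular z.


Coefficients: c_0 = -1, c_1 = -4, c_2 = -4, c_3 = 4. Radius r = 2.
Part (a). Triangle bound: M_tri(r) = Σ_k |c_k| r^k
  = |-1|·2^0 + |-4|·2^1 + |-4|·2^2 + |4|·2^3
  = 1 + 8 + 16 + 32 = 57.
This bounds M(r) := max_{|z|=r} |p(z)| from above; equality holds iff all terms c_k z^k can be made to align in phase at a single z on |z|=r.
Part (b). At z = 2 (real, on the circle |z| = r):
  p(2) = (-1)·2^0 + (-4)·2^1 + (-4)·2^2 + (4)·2^3 = 7.
  |p(2)| = 7.
Check: |p(2)| = 7 ≤ 57 = M_tri(2). ✓ Equality does not hold at z = 2 (the coefficients have mixed signs, so the terms do not all align in phase there).

M_tri(2) = 57; |p(2)| = 7; equality at z=2: no.


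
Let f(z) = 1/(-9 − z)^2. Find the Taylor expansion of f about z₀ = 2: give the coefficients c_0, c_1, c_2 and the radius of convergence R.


Let w = z − z₀, so z = z₀ + w.
Then -9 − z = -9 − (z₀ + w) = (-9 − z₀) − w = -11 − w.
f(z) = 1/(-11 − w)^2 = (1/(-11)^2) · (1 − w/(-11))^{−2}.
By the binomial series (1−u)^{−2} = Σ_{n≥0} C(n+1, 1) u^n for |u|<1, with u = w/(-11):
  c_n = C(n+1, 1) / (-11)^(n+2).
  c_0 = 1/(-11)^2 = 1/121.
  c_1 = 2/(-11)^3 = -2/1331.
  c_2 = 3/(-11)^4 = 3/14641.
The series is valid for |w/d| < 1, i.e. |z − z₀| < |d|.
Radius of convergence: R = |-9 − z₀| = |-11| = 11 (distance from z₀ to the singularity z = -9).

c_0 = 1/121, c_1 = -2/1331, c_2 = 3/14641; R = 11.


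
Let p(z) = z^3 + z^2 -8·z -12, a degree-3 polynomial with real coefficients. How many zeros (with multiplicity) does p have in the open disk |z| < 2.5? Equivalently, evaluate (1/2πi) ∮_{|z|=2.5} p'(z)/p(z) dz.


The zeros of p are: 3, -2, -2.
Their magnitudes are: 3, 2, 2.
Zeros with |z| < R = 2.5: -2, -2.
Count = 2.
By the argument principle, (1/2πi) ∮_{|z|=R} p'(z)/p(z) dz equals exactly this count.

Number of zeros inside |z| < 2.5: 2.


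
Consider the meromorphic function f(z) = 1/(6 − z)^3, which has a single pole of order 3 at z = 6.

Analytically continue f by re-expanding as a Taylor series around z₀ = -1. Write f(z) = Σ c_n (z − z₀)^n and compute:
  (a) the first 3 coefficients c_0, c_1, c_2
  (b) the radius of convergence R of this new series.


Let w = z − z₀, so z = z₀ + w.
Then 6 − z = 6 − (z₀ + w) = (6 − z₀) − w = 7 − w.
f(z) = 1/(7 − w)^3 = (1/(7)^3) · (1 − w/(7))^{−3}.
By the binomial series (1−u)^{−3} = Σ_{n≥0} C(n+2, 2) u^n for |u|<1, with u = w/(7):
  c_n = C(n+2, 2) / (7)^(n+3).
  c_0 = 1/(7)^3 = 1/343.
  c_1 = 3/(7)^4 = 3/2401.
  c_2 = 6/(7)^5 = 6/16807.
The series is valid for |w/d| < 1, i.e. |z − z₀| < |d|.
Radius of convergence: R = |6 − z₀| = |7| = 7 (distance from z₀ to the singularity z = 6).

c_0 = 1/343, c_1 = 3/2401, c_2 = 6/16807; R = 7.


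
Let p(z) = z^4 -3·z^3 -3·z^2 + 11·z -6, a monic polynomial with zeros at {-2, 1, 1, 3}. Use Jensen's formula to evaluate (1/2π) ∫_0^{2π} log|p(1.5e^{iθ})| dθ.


Zeros: -2, 1, 1, 3; r = 1.5.
Inside |z| < r: 1, 1. Outside (|z| ≥ r): -2, 3.
p(0) = -6, so log|p(0)| = log(6) = 1.7918.
Apply Jensen: I(r) = log|p(0)| + Σ_k log(r/|z_k|), summed over zeros inside |z| < r.
  log(r/|z_k|) for z_k = 1: log(1.5/1) = 0.4055
  log(r/|z_k|) for z_k = 1: log(1.5/1) = 0.4055
  Outside zeros (-2, 3) contribute nothing to the Jensen sum.
Sum over inside zeros: 0.8109.
I(r) = log|p(0)| + (inside sum) = 1.7918 + 0.8109 = 2.6027.
Note: since some zeros are outside |z| ≤ r, the simplified n·log(r) form does NOT apply — only the inside zeros contribute.

I(r) ≈ 2.6027.


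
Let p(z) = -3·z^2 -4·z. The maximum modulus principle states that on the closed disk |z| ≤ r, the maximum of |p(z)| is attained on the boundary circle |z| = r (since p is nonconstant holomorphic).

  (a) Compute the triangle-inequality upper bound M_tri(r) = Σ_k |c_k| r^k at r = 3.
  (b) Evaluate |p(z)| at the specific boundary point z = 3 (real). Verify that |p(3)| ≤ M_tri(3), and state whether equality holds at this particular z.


Coefficients: c_0 = 0, c_1 = -4, c_2 = -3. Radius r = 3.
Part (a). Triangle bound: M_tri(r) = Σ_k |c_k| r^k
  = |0|·3^0 + |-4|·3^1 + |-3|·3^2
  = 0 + 12 + 27 = 39.
This bounds M(r) := max_{|z|=r} |p(z)| from above; equality holds iff all terms c_k z^k can be made to align in phase at a single z on |z|=r.
Part (b). At z = 3 (real, on the circle |z| = r):
  p(3) = (0)·3^0 + (-4)·3^1 + (-3)·3^2 = -39.
  |p(3)| = 39.
Since all nonzero coefficients share the same sign, |p(3)| = 39 = M_tri(3); the triangle bound is attained at z = 3, so in fact M(r) = 39.

M_tri(3) = 39; |p(3)| = 39; equality at z=3: yes.


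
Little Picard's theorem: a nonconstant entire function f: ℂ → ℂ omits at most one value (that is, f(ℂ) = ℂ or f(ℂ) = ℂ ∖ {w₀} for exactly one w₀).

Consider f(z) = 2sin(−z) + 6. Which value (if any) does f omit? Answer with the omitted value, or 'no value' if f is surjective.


Little Picard bounds the complement of f(ℂ) to at most one point.
sin is entire and surjective onto ℂ: for every w ∈ ℂ, sin(ζ) = w has a solution ζ ∈ ℂ (e.g., via the complex inverse arcsin). With ζ = −z this gives z = ζ/(-1). Then 2·sin(−z) takes every value in 2·ℂ = ℂ, and adding 6 is a bijection of ℂ. So f is surjective and omits no value. (Note: only on the real line is sin bounded by [−1, 1].)

Omitted value: no value.


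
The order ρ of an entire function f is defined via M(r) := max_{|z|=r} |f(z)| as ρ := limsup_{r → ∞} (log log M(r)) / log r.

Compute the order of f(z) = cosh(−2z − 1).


cosh(w) is a linear combination of e^{iw} and e^{−iw} (or e^w, e^{−w} in the hyperbolic case), so |cosh(w)| ≤ e^{|w|}. With w = −2z − 1, |w| ≤ 2|z| + 1 = 2r + 1 on |z| = r, giving M(r) ≤ e^{2r + 1}, so ρ ≤ 1. On a suitable ray (z = it for sin/cos; z = t for sinh/cosh, t real → ∞), |cosh(−2z − 1)| grows like e^{2|t|}/2, so ρ ≥ 1. Hence ρ = 1.
Therefore ρ = 1.

Order ρ = 1.


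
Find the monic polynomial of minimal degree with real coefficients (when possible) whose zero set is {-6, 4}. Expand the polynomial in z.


The polynomial is p(z) = ∏_{α ∈ S} (z − α), where S = {-6, 4}.
Expanding the product yields: p(z) = z^2 + 2·z -24.
The resulting polynomial has degree 2 and real coefficients as required.

p(z) = z^2 + 2·z -24.
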